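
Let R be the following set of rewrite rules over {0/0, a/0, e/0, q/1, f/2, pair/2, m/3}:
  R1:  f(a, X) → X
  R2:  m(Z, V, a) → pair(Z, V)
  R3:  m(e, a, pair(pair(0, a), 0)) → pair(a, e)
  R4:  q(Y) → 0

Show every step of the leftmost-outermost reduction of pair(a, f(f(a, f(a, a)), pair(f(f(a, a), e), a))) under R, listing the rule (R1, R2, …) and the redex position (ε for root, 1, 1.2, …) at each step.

1. pair(a, f(f(a, f(a, a)), pair(f(f(a, a), e), a)))  →  pair(a, f(f(a, a), pair(f(f(a, a), e), a)))   [R1 at 2.1]
2. pair(a, f(f(a, a), pair(f(f(a, a), e), a)))  →  pair(a, f(a, pair(f(f(a, a), e), a)))   [R1 at 2.1]
3. pair(a, f(a, pair(f(f(a, a), e), a)))  →  pair(a, pair(f(f(a, a), e), a))   [R1 at 2]
4. pair(a, pair(f(f(a, a), e), a))  →  pair(a, pair(f(a, e), a))   [R1 at 2.1.1]
5. pair(a, pair(f(a, e), a))  →  pair(a, pair(e, a))   [R1 at 2.1]

pair(a, pair(e, a))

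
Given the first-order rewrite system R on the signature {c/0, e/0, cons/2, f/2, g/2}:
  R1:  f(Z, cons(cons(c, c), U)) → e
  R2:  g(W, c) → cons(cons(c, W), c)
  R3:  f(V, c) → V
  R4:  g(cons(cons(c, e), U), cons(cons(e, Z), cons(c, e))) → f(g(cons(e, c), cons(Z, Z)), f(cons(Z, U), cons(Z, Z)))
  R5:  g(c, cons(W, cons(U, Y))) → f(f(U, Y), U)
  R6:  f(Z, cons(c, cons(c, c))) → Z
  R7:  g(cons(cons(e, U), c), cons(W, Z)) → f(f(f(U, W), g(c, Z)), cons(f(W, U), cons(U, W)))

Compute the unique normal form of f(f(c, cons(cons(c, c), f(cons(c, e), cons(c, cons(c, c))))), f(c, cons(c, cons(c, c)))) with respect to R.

e

1. f(f(c, cons(cons(c, c), f(cons(c, e), cons(c, cons(c, c))))), f(c, cons(c, cons(c, c))))  →  f(e, f(c, cons(c, cons(c, c))))   [R1 at 1]
2. f(e, f(c, cons(c, cons(c, c))))  →  f(e, c)   [R6 at 2]
3. f(e, c)  →  e   [R3 at ε]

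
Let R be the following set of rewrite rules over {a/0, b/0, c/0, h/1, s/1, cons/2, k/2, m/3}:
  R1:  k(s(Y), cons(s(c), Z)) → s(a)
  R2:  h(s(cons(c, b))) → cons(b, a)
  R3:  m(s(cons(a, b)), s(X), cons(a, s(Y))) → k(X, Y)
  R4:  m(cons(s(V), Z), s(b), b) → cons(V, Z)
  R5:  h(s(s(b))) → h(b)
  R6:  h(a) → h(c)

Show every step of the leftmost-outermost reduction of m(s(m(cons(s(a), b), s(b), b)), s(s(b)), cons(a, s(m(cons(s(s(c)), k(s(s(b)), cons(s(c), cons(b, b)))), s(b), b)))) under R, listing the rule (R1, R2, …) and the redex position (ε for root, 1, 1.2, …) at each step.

1. m(s(m(cons(s(a), b), s(b), b)), s(s(b)), cons(a, s(m(cons(s(s(c)), k(s(s(b)), cons(s(c), cons(b, b)))), s(b), b))))  →  m(s(cons(a, b)), s(s(b)), cons(a, s(m(cons(s(s(c)), k(s(s(b)), cons(s(c), cons(b, b)))), s(b), b))))   [R4 at 1.1]
2. m(s(cons(a, b)), s(s(b)), cons(a, s(m(cons(s(s(c)), k(s(s(b)), cons(s(c), cons(b, b)))), s(b), b))))  →  k(s(b), m(cons(s(s(c)), k(s(s(b)), cons(s(c), cons(b, b)))), s(b), b))   [R3 at ε]
3. k(s(b), m(cons(s(s(c)), k(s(s(b)), cons(s(c), cons(b, b)))), s(b), b))  →  k(s(b), cons(s(c), k(s(s(b)), cons(s(c), cons(b, b)))))   [R4 at 2]
4. k(s(b), cons(s(c), k(s(s(b)), cons(s(c), cons(b, b)))))  →  s(a)   [R1 at ε]

s(a)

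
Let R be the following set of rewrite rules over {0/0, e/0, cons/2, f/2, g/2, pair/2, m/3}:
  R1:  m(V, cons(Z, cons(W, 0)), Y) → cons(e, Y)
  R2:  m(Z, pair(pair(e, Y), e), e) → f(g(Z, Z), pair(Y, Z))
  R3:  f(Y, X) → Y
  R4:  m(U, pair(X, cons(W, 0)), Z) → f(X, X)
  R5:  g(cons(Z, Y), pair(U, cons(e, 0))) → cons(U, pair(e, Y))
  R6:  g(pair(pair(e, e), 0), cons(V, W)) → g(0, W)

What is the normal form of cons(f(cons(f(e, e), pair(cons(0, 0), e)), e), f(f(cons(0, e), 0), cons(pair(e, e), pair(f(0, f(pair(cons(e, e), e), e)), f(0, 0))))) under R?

cons(cons(e, pair(cons(0, 0), e)), cons(0, e))

1. cons(f(cons(f(e, e), pair(cons(0, 0), e)), e), f(f(cons(0, e), 0), cons(pair(e, e), pair(f(0, f(pair(cons(e, e), e), e)), f(0, 0)))))  →  cons(cons(f(e, e), pair(cons(0, 0), e)), f(f(cons(0, e), 0), cons(pair(e, e), pair(f(0, f(pair(cons(e, e), e), e)), f(0, 0)))))   [R3 at 1]
2. cons(cons(f(e, e), pair(cons(0, 0), e)), f(f(cons(0, e), 0), cons(pair(e, e), pair(f(0, f(pair(cons(e, e), e), e)), f(0, 0)))))  →  cons(cons(e, pair(cons(0, 0), e)), f(f(cons(0, e), 0), cons(pair(e, e), pair(f(0, f(pair(cons(e, e), e), e)), f(0, 0)))))   [R3 at 1.1]
3. cons(cons(e, pair(cons(0, 0), e)), f(f(cons(0, e), 0), cons(pair(e, e), pair(f(0, f(pair(cons(e, e), e), e)), f(0, 0)))))  →  cons(cons(e, pair(cons(0, 0), e)), f(cons(0, e), 0))   [R3 at 2]
4. cons(cons(e, pair(cons(0, 0), e)), f(cons(0, e), 0))  →  cons(cons(e, pair(cons(0, 0), e)), cons(0, e))   [R3 at 2]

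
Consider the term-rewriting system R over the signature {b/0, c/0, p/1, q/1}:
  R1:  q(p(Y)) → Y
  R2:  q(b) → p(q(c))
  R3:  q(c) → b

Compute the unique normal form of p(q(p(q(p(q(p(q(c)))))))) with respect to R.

1. p(q(p(q(p(q(p(q(c))))))))  →  p(q(p(q(p(q(c))))))   [R1 at 1]
2. p(q(p(q(p(q(c))))))  →  p(q(p(q(c))))   [R1 at 1]
3. p(q(p(q(c))))  →  p(q(c))   [R1 at 1]
4. p(q(c))  →  p(b)   [R3 at 1]

p(b)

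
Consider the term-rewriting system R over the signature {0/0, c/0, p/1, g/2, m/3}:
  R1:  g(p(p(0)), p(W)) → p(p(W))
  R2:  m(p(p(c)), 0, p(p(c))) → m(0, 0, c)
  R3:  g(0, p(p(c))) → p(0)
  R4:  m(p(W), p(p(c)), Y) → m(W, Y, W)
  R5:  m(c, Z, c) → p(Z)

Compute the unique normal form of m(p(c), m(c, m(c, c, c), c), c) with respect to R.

1. m(p(c), m(c, m(c, c, c), c), c)  →  m(p(c), p(m(c, c, c)), c)   [R5 at 2]
2. m(p(c), p(m(c, c, c)), c)  →  m(p(c), p(p(c)), c)   [R5 at 2.1]
3. m(p(c), p(p(c)), c)  →  m(c, c, c)   [R4 at ε]
4. m(c, c, c)  →  p(c)   [R5 at ε]

p(c)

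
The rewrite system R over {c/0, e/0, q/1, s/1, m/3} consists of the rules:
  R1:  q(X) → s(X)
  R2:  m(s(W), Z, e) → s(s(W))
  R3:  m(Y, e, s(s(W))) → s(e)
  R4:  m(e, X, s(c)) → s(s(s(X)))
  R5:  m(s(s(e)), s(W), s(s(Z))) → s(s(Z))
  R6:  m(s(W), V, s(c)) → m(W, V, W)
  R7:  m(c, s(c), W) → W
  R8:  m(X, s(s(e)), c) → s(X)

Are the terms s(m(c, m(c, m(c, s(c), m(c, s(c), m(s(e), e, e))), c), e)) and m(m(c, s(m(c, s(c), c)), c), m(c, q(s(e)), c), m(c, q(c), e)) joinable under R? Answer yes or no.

no — NF(t₁) = s(e), NF(t₂) = e

Reduce t₁ = s(m(c, m(c, m(c, s(c), m(c, s(c), m(s(e), e, e))), c), e)):
1. s(m(c, m(c, m(c, s(c), m(c, s(c), m(s(e), e, e))), c), e))  →  s(m(c, m(c, m(c, s(c), m(s(e), e, e)), c), e))   [R7 at 1.2.2]
2. s(m(c, m(c, m(c, s(c), m(s(e), e, e)), c), e))  →  s(m(c, m(c, m(s(e), e, e), c), e))   [R7 at 1.2.2]
3. s(m(c, m(c, m(s(e), e, e), c), e))  →  s(m(c, m(c, s(s(e)), c), e))   [R2 at 1.2.2]
4. s(m(c, m(c, s(s(e)), c), e))  →  s(m(c, s(c), e))   [R8 at 1.2]
5. s(m(c, s(c), e))  →  s(e)   [R7 at 1]

Reduce t₂ = m(m(c, s(m(c, s(c), c)), c), m(c, q(s(e)), c), m(c, q(c), e)):
1. m(m(c, s(m(c, s(c), c)), c), m(c, q(s(e)), c), m(c, q(c), e))  →  m(m(c, s(c), c), m(c, q(s(e)), c), m(c, q(c), e))   [R7 at 1.2.1]
2. m(m(c, s(c), c), m(c, q(s(e)), c), m(c, q(c), e))  →  m(c, m(c, q(s(e)), c), m(c, q(c), e))   [R7 at 1]
3. m(c, m(c, q(s(e)), c), m(c, q(c), e))  →  m(c, m(c, s(s(e)), c), m(c, q(c), e))   [R1 at 2.2]
4. m(c, m(c, s(s(e)), c), m(c, q(c), e))  →  m(c, s(c), m(c, q(c), e))   [R8 at 2]
5. m(c, s(c), m(c, q(c), e))  →  m(c, q(c), e)   [R7 at ε]
6. m(c, q(c), e)  →  m(c, s(c), e)   [R1 at 2]
7. m(c, s(c), e)  →  e   [R7 at ε]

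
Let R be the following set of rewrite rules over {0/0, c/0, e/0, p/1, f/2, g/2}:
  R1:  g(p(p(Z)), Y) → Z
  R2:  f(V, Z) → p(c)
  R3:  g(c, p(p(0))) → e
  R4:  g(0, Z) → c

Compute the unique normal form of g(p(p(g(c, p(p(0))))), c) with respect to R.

1. g(p(p(g(c, p(p(0))))), c)  →  g(c, p(p(0)))   [R1 at ε]
2. g(c, p(p(0)))  →  e   [R3 at ε]

e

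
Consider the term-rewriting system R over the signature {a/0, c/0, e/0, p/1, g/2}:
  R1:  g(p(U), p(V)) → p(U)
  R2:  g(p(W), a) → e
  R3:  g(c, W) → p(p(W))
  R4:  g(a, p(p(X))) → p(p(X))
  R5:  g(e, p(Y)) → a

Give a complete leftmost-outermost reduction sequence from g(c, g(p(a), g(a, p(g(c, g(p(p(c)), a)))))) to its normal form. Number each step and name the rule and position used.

1. g(c, g(p(a), g(a, p(g(c, g(p(p(c)), a))))))  →  p(p(g(p(a), g(a, p(g(c, g(p(p(c)), a)))))))   [R3 at ε]
2. p(p(g(p(a), g(a, p(g(c, g(p(p(c)), a)))))))  →  p(p(g(p(a), g(a, p(p(p(g(p(p(c)), a))))))))   [R3 at 1.1.2.2.1]
3. p(p(g(p(a), g(a, p(p(p(g(p(p(c)), a))))))))  →  p(p(g(p(a), p(p(p(g(p(p(c)), a)))))))   [R4 at 1.1.2]
4. p(p(g(p(a), p(p(p(g(p(p(c)), a)))))))  →  p(p(p(a)))   [R1 at 1.1]

p(p(p(a)))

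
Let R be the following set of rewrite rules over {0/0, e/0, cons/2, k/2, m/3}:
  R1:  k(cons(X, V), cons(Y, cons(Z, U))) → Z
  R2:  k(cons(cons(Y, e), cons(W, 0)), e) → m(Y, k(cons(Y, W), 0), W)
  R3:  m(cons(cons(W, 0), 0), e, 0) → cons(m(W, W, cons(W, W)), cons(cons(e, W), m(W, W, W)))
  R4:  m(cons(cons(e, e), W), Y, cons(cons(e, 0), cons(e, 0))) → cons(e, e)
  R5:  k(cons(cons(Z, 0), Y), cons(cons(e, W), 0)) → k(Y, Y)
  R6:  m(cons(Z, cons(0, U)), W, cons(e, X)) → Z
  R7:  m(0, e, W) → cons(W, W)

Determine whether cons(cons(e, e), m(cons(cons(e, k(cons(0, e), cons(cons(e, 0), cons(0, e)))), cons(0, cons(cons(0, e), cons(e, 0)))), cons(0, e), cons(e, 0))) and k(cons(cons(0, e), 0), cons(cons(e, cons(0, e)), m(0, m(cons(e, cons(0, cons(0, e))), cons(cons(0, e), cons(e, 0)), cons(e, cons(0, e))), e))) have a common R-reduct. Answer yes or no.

Reduce t₁ = cons(cons(e, e), m(cons(cons(e, k(cons(0, e), cons(cons(e, 0), cons(0, e)))), cons(0, cons(cons(0, e), cons(e, 0)))), cons(0, e), cons(e, 0))):
1. cons(cons(e, e), m(cons(cons(e, k(cons(0, e), cons(cons(e, 0), cons(0, e)))), cons(0, cons(cons(0, e), cons(e, 0)))), cons(0, e), cons(e, 0)))  →  cons(cons(e, e), cons(e, k(cons(0, e), cons(cons(e, 0), cons(0, e)))))   [R6 at 2]
2. cons(cons(e, e), cons(e, k(cons(0, e), cons(cons(e, 0), cons(0, e)))))  →  cons(cons(e, e), cons(e, 0))   [R1 at 2.2]

Reduce t₂ = k(cons(cons(0, e), 0), cons(cons(e, cons(0, e)), m(0, m(cons(e, cons(0, cons(0, e))), cons(cons(0, e), cons(e, 0)), cons(e, cons(0, e))), e))):
1. k(cons(cons(0, e), 0), cons(cons(e, cons(0, e)), m(0, m(cons(e, cons(0, cons(0, e))), cons(cons(0, e), cons(e, 0)), cons(e, cons(0, e))), e)))  →  k(cons(cons(0, e), 0), cons(cons(e, cons(0, e)), m(0, e, e)))   [R6 at 2.2.2]
2. k(cons(cons(0, e), 0), cons(cons(e, cons(0, e)), m(0, e, e)))  →  k(cons(cons(0, e), 0), cons(cons(e, cons(0, e)), cons(e, e)))   [R7 at 2.2]
3. k(cons(cons(0, e), 0), cons(cons(e, cons(0, e)), cons(e, e)))  →  e   [R1 at ε]

no — NF(t₁) = cons(cons(e, e), cons(e, 0)), NF(t₂) = e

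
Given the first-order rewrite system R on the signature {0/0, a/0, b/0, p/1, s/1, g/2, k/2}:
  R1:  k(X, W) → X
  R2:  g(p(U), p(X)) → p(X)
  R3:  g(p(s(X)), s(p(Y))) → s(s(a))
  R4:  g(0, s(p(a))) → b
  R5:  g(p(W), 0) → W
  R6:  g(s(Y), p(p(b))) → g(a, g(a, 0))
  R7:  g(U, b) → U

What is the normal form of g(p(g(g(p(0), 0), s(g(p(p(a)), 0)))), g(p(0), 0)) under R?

b

1. g(p(g(g(p(0), 0), s(g(p(p(a)), 0)))), g(p(0), 0))  →  g(p(g(0, s(g(p(p(a)), 0)))), g(p(0), 0))   [R5 at 1.1.1]
2. g(p(g(0, s(g(p(p(a)), 0)))), g(p(0), 0))  →  g(p(g(0, s(p(a)))), g(p(0), 0))   [R5 at 1.1.2.1]
3. g(p(g(0, s(p(a)))), g(p(0), 0))  →  g(p(b), g(p(0), 0))   [R4 at 1.1]
4. g(p(b), g(p(0), 0))  →  g(p(b), 0)   [R5 at 2]
5. g(p(b), 0)  →  b   [R5 at ε]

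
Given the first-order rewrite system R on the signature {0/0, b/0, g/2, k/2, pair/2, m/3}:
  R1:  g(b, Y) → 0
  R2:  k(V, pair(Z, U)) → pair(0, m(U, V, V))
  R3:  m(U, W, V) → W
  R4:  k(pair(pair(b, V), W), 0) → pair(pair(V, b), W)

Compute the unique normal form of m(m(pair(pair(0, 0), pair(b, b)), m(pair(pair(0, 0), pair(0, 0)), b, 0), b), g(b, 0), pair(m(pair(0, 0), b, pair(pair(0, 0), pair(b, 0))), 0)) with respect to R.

1. m(m(pair(pair(0, 0), pair(b, b)), m(pair(pair(0, 0), pair(0, 0)), b, 0), b), g(b, 0), pair(m(pair(0, 0), b, pair(pair(0, 0), pair(b, 0))), 0))  →  g(b, 0)   [R3 at ε]
2. g(b, 0)  →  0   [R1 at ε]

0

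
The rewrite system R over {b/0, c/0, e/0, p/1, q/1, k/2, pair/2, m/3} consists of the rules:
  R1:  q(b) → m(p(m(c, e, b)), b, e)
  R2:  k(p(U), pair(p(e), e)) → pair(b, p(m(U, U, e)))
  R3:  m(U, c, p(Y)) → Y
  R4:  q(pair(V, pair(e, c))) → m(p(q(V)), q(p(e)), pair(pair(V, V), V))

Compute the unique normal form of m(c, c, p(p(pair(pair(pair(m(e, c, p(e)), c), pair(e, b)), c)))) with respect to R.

p(pair(pair(pair(e, c), pair(e, b)), c))

1. m(c, c, p(p(pair(pair(pair(m(e, c, p(e)), c), pair(e, b)), c))))  →  p(pair(pair(pair(m(e, c, p(e)), c), pair(e, b)), c))   [R3 at ε]
2. p(pair(pair(pair(m(e, c, p(e)), c), pair(e, b)), c))  →  p(pair(pair(pair(e, c), pair(e, b)), c))   [R3 at 1.1.1.1]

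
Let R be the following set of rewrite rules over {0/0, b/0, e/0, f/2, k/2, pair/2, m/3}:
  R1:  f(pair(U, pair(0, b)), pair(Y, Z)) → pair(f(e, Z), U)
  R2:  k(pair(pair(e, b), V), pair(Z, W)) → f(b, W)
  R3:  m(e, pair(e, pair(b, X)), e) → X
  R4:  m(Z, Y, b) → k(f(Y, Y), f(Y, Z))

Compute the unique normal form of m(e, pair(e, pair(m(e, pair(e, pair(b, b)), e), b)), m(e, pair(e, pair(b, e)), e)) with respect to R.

b

1. m(e, pair(e, pair(m(e, pair(e, pair(b, b)), e), b)), m(e, pair(e, pair(b, e)), e))  →  m(e, pair(e, pair(b, b)), m(e, pair(e, pair(b, e)), e))   [R3 at 2.2.1]
2. m(e, pair(e, pair(b, b)), m(e, pair(e, pair(b, e)), e))  →  m(e, pair(e, pair(b, b)), e)   [R3 at 3]
3. m(e, pair(e, pair(b, b)), e)  →  b   [R3 at ε]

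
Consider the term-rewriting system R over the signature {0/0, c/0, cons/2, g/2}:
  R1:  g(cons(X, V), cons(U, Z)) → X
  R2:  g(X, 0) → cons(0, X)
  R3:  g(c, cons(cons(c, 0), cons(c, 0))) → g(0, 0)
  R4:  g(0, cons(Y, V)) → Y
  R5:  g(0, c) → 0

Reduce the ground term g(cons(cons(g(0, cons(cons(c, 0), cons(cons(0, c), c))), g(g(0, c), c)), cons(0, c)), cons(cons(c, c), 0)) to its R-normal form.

cons(cons(c, 0), 0)

1. g(cons(cons(g(0, cons(cons(c, 0), cons(cons(0, c), c))), g(g(0, c), c)), cons(0, c)), cons(cons(c, c), 0))  →  cons(g(0, cons(cons(c, 0), cons(cons(0, c), c))), g(g(0, c), c))   [R1 at ε]
2. cons(g(0, cons(cons(c, 0), cons(cons(0, c), c))), g(g(0, c), c))  →  cons(cons(c, 0), g(g(0, c), c))   [R4 at 1]
3. cons(cons(c, 0), g(g(0, c), c))  →  cons(cons(c, 0), g(0, c))   [R5 at 2.1]
4. cons(cons(c, 0), g(0, c))  →  cons(cons(c, 0), 0)   [R5 at 2]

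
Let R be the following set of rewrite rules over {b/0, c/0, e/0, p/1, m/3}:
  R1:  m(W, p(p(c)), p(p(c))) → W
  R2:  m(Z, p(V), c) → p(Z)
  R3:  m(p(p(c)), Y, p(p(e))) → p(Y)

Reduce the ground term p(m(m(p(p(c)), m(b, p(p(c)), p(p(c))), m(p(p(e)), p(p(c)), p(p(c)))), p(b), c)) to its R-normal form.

1. p(m(m(p(p(c)), m(b, p(p(c)), p(p(c))), m(p(p(e)), p(p(c)), p(p(c)))), p(b), c))  →  p(p(m(p(p(c)), m(b, p(p(c)), p(p(c))), m(p(p(e)), p(p(c)), p(p(c))))))   [R2 at 1]
2. p(p(m(p(p(c)), m(b, p(p(c)), p(p(c))), m(p(p(e)), p(p(c)), p(p(c))))))  →  p(p(m(p(p(c)), b, m(p(p(e)), p(p(c)), p(p(c))))))   [R1 at 1.1.2]
3. p(p(m(p(p(c)), b, m(p(p(e)), p(p(c)), p(p(c))))))  →  p(p(m(p(p(c)), b, p(p(e)))))   [R1 at 1.1.3]
4. p(p(m(p(p(c)), b, p(p(e)))))  →  p(p(p(b)))   [R3 at 1.1]

p(p(p(b)))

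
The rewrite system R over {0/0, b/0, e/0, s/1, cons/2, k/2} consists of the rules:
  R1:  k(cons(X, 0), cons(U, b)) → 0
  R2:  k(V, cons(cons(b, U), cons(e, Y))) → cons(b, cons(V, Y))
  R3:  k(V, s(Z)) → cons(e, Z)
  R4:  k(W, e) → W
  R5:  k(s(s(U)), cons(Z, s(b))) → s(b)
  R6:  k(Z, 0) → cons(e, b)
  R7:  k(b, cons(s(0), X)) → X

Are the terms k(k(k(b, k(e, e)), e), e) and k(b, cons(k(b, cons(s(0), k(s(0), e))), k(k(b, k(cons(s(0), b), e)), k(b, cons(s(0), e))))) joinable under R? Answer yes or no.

yes — NF(t₁) = b, NF(t₂) = b

Reduce t₁ = k(k(k(b, k(e, e)), e), e):
1. k(k(k(b, k(e, e)), e), e)  →  k(k(b, k(e, e)), e)   [R4 at ε]
2. k(k(b, k(e, e)), e)  →  k(b, k(e, e))   [R4 at ε]
3. k(b, k(e, e))  →  k(b, e)   [R4 at 2]
4. k(b, e)  →  b   [R4 at ε]

Reduce t₂ = k(b, cons(k(b, cons(s(0), k(s(0), e))), k(k(b, k(cons(s(0), b), e)), k(b, cons(s(0), e))))):
1. k(b, cons(k(b, cons(s(0), k(s(0), e))), k(k(b, k(cons(s(0), b), e)), k(b, cons(s(0), e)))))  →  k(b, cons(k(s(0), e), k(k(b, k(cons(s(0), b), e)), k(b, cons(s(0), e)))))   [R7 at 2.1]
2. k(b, cons(k(s(0), e), k(k(b, k(cons(s(0), b), e)), k(b, cons(s(0), e)))))  →  k(b, cons(s(0), k(k(b, k(cons(s(0), b), e)), k(b, cons(s(0), e)))))   [R4 at 2.1]
3. k(b, cons(s(0), k(k(b, k(cons(s(0), b), e)), k(b, cons(s(0), e)))))  →  k(k(b, k(cons(s(0), b), e)), k(b, cons(s(0), e)))   [R7 at ε]
4. k(k(b, k(cons(s(0), b), e)), k(b, cons(s(0), e)))  →  k(k(b, cons(s(0), b)), k(b, cons(s(0), e)))   [R4 at 1.2]
5. k(k(b, cons(s(0), b)), k(b, cons(s(0), e)))  →  k(b, k(b, cons(s(0), e)))   [R7 at 1]
6. k(b, k(b, cons(s(0), e)))  →  k(b, e)   [R7 at 2]
7. k(b, e)  →  b   [R4 at ε]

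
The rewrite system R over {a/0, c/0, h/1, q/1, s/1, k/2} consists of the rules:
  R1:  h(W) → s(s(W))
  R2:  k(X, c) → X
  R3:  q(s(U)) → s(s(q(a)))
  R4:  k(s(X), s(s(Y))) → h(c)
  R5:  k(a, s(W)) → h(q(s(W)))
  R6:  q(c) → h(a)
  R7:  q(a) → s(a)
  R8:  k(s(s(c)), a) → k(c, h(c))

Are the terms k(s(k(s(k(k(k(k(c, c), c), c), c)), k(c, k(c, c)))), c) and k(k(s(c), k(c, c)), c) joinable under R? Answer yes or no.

Reduce t₁ = k(s(k(s(k(k(k(k(c, c), c), c), c)), k(c, k(c, c)))), c):
1. k(s(k(s(k(k(k(k(c, c), c), c), c)), k(c, k(c, c)))), c)  →  s(k(s(k(k(k(k(c, c), c), c), c)), k(c, k(c, c))))   [R2 at ε]
2. s(k(s(k(k(k(k(c, c), c), c), c)), k(c, k(c, c))))  →  s(k(s(k(k(k(c, c), c), c)), k(c, k(c, c))))   [R2 at 1.1.1]
3. s(k(s(k(k(k(c, c), c), c)), k(c, k(c, c))))  →  s(k(s(k(k(c, c), c)), k(c, k(c, c))))   [R2 at 1.1.1]
4. s(k(s(k(k(c, c), c)), k(c, k(c, c))))  →  s(k(s(k(c, c)), k(c, k(c, c))))   [R2 at 1.1.1]
5. s(k(s(k(c, c)), k(c, k(c, c))))  →  s(k(s(c), k(c, k(c, c))))   [R2 at 1.1.1]
6. s(k(s(c), k(c, k(c, c))))  →  s(k(s(c), k(c, c)))   [R2 at 1.2.2]
7. s(k(s(c), k(c, c)))  →  s(k(s(c), c))   [R2 at 1.2]
8. s(k(s(c), c))  →  s(s(c))   [R2 at 1]

Reduce t₂ = k(k(s(c), k(c, c)), c):
1. k(k(s(c), k(c, c)), c)  →  k(s(c), k(c, c))   [R2 at ε]
2. k(s(c), k(c, c))  →  k(s(c), c)   [R2 at 2]
3. k(s(c), c)  →  s(c)   [R2 at ε]

no — NF(t₁) = s(s(c)), NF(t₂) = s(c)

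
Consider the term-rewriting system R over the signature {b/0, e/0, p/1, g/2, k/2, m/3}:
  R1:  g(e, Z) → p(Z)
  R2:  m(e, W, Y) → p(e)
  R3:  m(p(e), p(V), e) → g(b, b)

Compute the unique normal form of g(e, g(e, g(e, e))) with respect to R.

p(p(p(e)))

1. g(e, g(e, g(e, e)))  →  p(g(e, g(e, e)))   [R1 at ε]
2. p(g(e, g(e, e)))  →  p(p(g(e, e)))   [R1 at 1]
3. p(p(g(e, e)))  →  p(p(p(e)))   [R1 at 1.1]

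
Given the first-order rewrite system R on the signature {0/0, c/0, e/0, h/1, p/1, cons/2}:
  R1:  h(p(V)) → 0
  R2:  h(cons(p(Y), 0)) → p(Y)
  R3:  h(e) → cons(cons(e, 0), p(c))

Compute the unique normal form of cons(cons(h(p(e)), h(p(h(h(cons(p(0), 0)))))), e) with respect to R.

1. cons(cons(h(p(e)), h(p(h(h(cons(p(0), 0)))))), e)  →  cons(cons(0, h(p(h(h(cons(p(0), 0)))))), e)   [R1 at 1.1]
2. cons(cons(0, h(p(h(h(cons(p(0), 0)))))), e)  →  cons(cons(0, 0), e)   [R1 at 1.2]

cons(cons(0, 0), e)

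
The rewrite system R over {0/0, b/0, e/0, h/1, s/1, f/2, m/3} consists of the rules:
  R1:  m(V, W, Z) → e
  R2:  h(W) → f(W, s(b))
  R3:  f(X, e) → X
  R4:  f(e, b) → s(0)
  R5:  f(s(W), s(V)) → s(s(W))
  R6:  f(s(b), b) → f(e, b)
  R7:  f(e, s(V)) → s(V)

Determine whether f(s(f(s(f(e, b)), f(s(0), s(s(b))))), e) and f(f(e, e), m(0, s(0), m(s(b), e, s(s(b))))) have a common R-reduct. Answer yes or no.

no — NF(t₁) = s(s(s(s(0)))), NF(t₂) = e

Reduce t₁ = f(s(f(s(f(e, b)), f(s(0), s(s(b))))), e):
1. f(s(f(s(f(e, b)), f(s(0), s(s(b))))), e)  →  s(f(s(f(e, b)), f(s(0), s(s(b)))))   [R3 at ε]
2. s(f(s(f(e, b)), f(s(0), s(s(b)))))  →  s(f(s(s(0)), f(s(0), s(s(b)))))   [R4 at 1.1.1]
3. s(f(s(s(0)), f(s(0), s(s(b)))))  →  s(f(s(s(0)), s(s(0))))   [R5 at 1.2]
4. s(f(s(s(0)), s(s(0))))  →  s(s(s(s(0))))   [R5 at 1]

Reduce t₂ = f(f(e, e), m(0, s(0), m(s(b), e, s(s(b))))):
1. f(f(e, e), m(0, s(0), m(s(b), e, s(s(b)))))  →  f(e, m(0, s(0), m(s(b), e, s(s(b)))))   [R3 at 1]
2. f(e, m(0, s(0), m(s(b), e, s(s(b)))))  →  f(e, e)   [R1 at 2]
3. f(e, e)  →  e   [R3 at ε]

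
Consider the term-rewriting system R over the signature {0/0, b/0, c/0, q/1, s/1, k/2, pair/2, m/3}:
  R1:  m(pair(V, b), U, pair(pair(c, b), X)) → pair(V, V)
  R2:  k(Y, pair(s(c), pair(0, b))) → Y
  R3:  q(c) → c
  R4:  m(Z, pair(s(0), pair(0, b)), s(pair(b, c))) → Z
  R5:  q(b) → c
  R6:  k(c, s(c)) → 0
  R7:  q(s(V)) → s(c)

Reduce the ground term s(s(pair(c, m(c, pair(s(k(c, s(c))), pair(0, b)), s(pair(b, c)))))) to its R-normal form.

s(s(pair(c, c)))

1. s(s(pair(c, m(c, pair(s(k(c, s(c))), pair(0, b)), s(pair(b, c))))))  →  s(s(pair(c, m(c, pair(s(0), pair(0, b)), s(pair(b, c))))))   [R6 at 1.1.2.2.1.1]
2. s(s(pair(c, m(c, pair(s(0), pair(0, b)), s(pair(b, c))))))  →  s(s(pair(c, c)))   [R4 at 1.1.2]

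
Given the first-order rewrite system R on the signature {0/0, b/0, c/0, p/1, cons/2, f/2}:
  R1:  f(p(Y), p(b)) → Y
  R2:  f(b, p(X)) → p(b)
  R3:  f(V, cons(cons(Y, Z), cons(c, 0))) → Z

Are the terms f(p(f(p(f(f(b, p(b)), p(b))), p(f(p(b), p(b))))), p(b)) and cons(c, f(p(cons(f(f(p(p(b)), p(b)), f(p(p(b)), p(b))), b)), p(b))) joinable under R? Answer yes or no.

no — NF(t₁) = b, NF(t₂) = cons(c, cons(b, b))

Reduce t₁ = f(p(f(p(f(f(b, p(b)), p(b))), p(f(p(b), p(b))))), p(b)):
1. f(p(f(p(f(f(b, p(b)), p(b))), p(f(p(b), p(b))))), p(b))  →  f(p(f(f(b, p(b)), p(b))), p(f(p(b), p(b))))   [R1 at ε]
2. f(p(f(f(b, p(b)), p(b))), p(f(p(b), p(b))))  →  f(p(f(p(b), p(b))), p(f(p(b), p(b))))   [R2 at 1.1.1]
3. f(p(f(p(b), p(b))), p(f(p(b), p(b))))  →  f(p(b), p(f(p(b), p(b))))   [R1 at 1.1]
4. f(p(b), p(f(p(b), p(b))))  →  f(p(b), p(b))   [R1 at 2.1]
5. f(p(b), p(b))  →  b   [R1 at ε]

Reduce t₂ = cons(c, f(p(cons(f(f(p(p(b)), p(b)), f(p(p(b)), p(b))), b)), p(b))):
1. cons(c, f(p(cons(f(f(p(p(b)), p(b)), f(p(p(b)), p(b))), b)), p(b)))  →  cons(c, cons(f(f(p(p(b)), p(b)), f(p(p(b)), p(b))), b))   [R1 at 2]
2. cons(c, cons(f(f(p(p(b)), p(b)), f(p(p(b)), p(b))), b))  →  cons(c, cons(f(p(b), f(p(p(b)), p(b))), b))   [R1 at 2.1.1]
3. cons(c, cons(f(p(b), f(p(p(b)), p(b))), b))  →  cons(c, cons(f(p(b), p(b)), b))   [R1 at 2.1.2]
4. cons(c, cons(f(p(b), p(b)), b))  →  cons(c, cons(b, b))   [R1 at 2.1]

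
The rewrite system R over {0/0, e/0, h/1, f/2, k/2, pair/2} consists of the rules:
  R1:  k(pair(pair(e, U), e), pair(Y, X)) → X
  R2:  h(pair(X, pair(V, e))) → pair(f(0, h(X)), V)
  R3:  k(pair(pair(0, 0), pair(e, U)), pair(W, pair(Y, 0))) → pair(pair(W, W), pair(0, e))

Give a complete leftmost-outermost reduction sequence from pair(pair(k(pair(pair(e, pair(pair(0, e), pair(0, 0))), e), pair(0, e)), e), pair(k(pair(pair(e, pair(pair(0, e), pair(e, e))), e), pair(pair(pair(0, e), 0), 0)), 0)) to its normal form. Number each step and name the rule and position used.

pair(pair(e, e), pair(0, 0))

1. pair(pair(k(pair(pair(e, pair(pair(0, e), pair(0, 0))), e), pair(0, e)), e), pair(k(pair(pair(e, pair(pair(0, e), pair(e, e))), e), pair(pair(pair(0, e), 0), 0)), 0))  →  pair(pair(e, e), pair(k(pair(pair(e, pair(pair(0, e), pair(e, e))), e), pair(pair(pair(0, e), 0), 0)), 0))   [R1 at 1.1]
2. pair(pair(e, e), pair(k(pair(pair(e, pair(pair(0, e), pair(e, e))), e), pair(pair(pair(0, e), 0), 0)), 0))  →  pair(pair(e, e), pair(0, 0))   [R1 at 2.1]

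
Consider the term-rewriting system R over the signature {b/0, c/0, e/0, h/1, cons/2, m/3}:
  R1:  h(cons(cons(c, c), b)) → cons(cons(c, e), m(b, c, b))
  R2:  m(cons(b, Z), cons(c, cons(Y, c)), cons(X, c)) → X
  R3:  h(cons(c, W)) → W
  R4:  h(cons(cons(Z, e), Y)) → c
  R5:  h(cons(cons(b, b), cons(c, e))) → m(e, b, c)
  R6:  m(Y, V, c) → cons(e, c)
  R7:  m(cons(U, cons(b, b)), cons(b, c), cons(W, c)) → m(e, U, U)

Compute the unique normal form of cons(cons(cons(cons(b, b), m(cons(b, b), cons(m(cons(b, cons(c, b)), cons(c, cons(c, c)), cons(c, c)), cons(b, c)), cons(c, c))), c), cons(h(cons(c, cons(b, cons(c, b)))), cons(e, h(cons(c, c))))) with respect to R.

1. cons(cons(cons(cons(b, b), m(cons(b, b), cons(m(cons(b, cons(c, b)), cons(c, cons(c, c)), cons(c, c)), cons(b, c)), cons(c, c))), c), cons(h(cons(c, cons(b, cons(c, b)))), cons(e, h(cons(c, c)))))  →  cons(cons(cons(cons(b, b), m(cons(b, b), cons(c, cons(b, c)), cons(c, c))), c), cons(h(cons(c, cons(b, cons(c, b)))), cons(e, h(cons(c, c)))))   [R2 at 1.1.2.2.1]
2. cons(cons(cons(cons(b, b), m(cons(b, b), cons(c, cons(b, c)), cons(c, c))), c), cons(h(cons(c, cons(b, cons(c, b)))), cons(e, h(cons(c, c)))))  →  cons(cons(cons(cons(b, b), c), c), cons(h(cons(c, cons(b, cons(c, b)))), cons(e, h(cons(c, c)))))   [R2 at 1.1.2]
3. cons(cons(cons(cons(b, b), c), c), cons(h(cons(c, cons(b, cons(c, b)))), cons(e, h(cons(c, c)))))  →  cons(cons(cons(cons(b, b), c), c), cons(cons(b, cons(c, b)), cons(e, h(cons(c, c)))))   [R3 at 2.1]
4. cons(cons(cons(cons(b, b), c), c), cons(cons(b, cons(c, b)), cons(e, h(cons(c, c)))))  →  cons(cons(cons(cons(b, b), c), c), cons(cons(b, cons(c, b)), cons(e, c)))   [R3 at 2.2.2]

cons(cons(cons(cons(b, b), c), c), cons(cons(b, cons(c, b)), cons(e, c)))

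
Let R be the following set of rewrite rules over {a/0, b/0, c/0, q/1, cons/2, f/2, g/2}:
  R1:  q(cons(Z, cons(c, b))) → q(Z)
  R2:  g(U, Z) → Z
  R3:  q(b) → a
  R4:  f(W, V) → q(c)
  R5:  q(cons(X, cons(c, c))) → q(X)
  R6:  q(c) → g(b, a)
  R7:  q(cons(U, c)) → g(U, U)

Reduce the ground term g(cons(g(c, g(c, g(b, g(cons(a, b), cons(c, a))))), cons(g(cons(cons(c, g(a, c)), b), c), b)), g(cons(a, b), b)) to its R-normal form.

1. g(cons(g(c, g(c, g(b, g(cons(a, b), cons(c, a))))), cons(g(cons(cons(c, g(a, c)), b), c), b)), g(cons(a, b), b))  →  g(cons(a, b), b)   [R2 at ε]
2. g(cons(a, b), b)  →  b   [R2 at ε]

b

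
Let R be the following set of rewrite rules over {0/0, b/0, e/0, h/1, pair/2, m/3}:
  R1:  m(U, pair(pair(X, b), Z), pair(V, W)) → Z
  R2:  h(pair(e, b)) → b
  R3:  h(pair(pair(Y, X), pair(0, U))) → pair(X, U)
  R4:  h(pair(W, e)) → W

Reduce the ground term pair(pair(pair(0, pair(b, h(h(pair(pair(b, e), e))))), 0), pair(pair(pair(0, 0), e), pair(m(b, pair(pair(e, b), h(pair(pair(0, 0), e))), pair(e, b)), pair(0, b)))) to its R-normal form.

1. pair(pair(pair(0, pair(b, h(h(pair(pair(b, e), e))))), 0), pair(pair(pair(0, 0), e), pair(m(b, pair(pair(e, b), h(pair(pair(0, 0), e))), pair(e, b)), pair(0, b))))  →  pair(pair(pair(0, pair(b, h(pair(b, e)))), 0), pair(pair(pair(0, 0), e), pair(m(b, pair(pair(e, b), h(pair(pair(0, 0), e))), pair(e, b)), pair(0, b))))   [R4 at 1.1.2.2.1]
2. pair(pair(pair(0, pair(b, h(pair(b, e)))), 0), pair(pair(pair(0, 0), e), pair(m(b, pair(pair(e, b), h(pair(pair(0, 0), e))), pair(e, b)), pair(0, b))))  →  pair(pair(pair(0, pair(b, b)), 0), pair(pair(pair(0, 0), e), pair(m(b, pair(pair(e, b), h(pair(pair(0, 0), e))), pair(e, b)), pair(0, b))))   [R4 at 1.1.2.2]
3. pair(pair(pair(0, pair(b, b)), 0), pair(pair(pair(0, 0), e), pair(m(b, pair(pair(e, b), h(pair(pair(0, 0), e))), pair(e, b)), pair(0, b))))  →  pair(pair(pair(0, pair(b, b)), 0), pair(pair(pair(0, 0), e), pair(h(pair(pair(0, 0), e)), pair(0, b))))   [R1 at 2.2.1]
4. pair(pair(pair(0, pair(b, b)), 0), pair(pair(pair(0, 0), e), pair(h(pair(pair(0, 0), e)), pair(0, b))))  →  pair(pair(pair(0, pair(b, b)), 0), pair(pair(pair(0, 0), e), pair(pair(0, 0), pair(0, b))))   [R4 at 2.2.1]

pair(pair(pair(0, pair(b, b)), 0), pair(pair(pair(0, 0), e), pair(pair(0, 0), pair(0, b))))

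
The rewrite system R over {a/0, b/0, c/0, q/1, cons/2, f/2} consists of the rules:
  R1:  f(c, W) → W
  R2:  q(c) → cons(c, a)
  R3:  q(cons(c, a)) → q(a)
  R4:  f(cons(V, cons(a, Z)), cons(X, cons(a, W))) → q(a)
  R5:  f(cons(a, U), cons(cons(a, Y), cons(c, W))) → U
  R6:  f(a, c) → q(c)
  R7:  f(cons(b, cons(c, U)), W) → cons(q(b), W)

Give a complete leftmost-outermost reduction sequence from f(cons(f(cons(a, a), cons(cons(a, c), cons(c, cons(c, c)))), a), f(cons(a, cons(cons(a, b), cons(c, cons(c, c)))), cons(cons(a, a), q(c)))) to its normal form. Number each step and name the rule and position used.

a

1. f(cons(f(cons(a, a), cons(cons(a, c), cons(c, cons(c, c)))), a), f(cons(a, cons(cons(a, b), cons(c, cons(c, c)))), cons(cons(a, a), q(c))))  →  f(cons(a, a), f(cons(a, cons(cons(a, b), cons(c, cons(c, c)))), cons(cons(a, a), q(c))))   [R5 at 1.1]
2. f(cons(a, a), f(cons(a, cons(cons(a, b), cons(c, cons(c, c)))), cons(cons(a, a), q(c))))  →  f(cons(a, a), f(cons(a, cons(cons(a, b), cons(c, cons(c, c)))), cons(cons(a, a), cons(c, a))))   [R2 at 2.2.2]
3. f(cons(a, a), f(cons(a, cons(cons(a, b), cons(c, cons(c, c)))), cons(cons(a, a), cons(c, a))))  →  f(cons(a, a), cons(cons(a, b), cons(c, cons(c, c))))   [R5 at 2]
4. f(cons(a, a), cons(cons(a, b), cons(c, cons(c, c))))  →  a   [R5 at ε]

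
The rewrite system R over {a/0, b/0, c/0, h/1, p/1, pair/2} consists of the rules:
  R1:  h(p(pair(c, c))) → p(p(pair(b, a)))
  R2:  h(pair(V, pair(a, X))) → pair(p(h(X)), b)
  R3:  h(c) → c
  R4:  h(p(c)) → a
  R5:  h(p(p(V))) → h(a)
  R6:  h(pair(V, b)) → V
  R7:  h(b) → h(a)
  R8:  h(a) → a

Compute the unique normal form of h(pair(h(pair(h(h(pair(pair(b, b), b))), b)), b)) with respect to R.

b

1. h(pair(h(pair(h(h(pair(pair(b, b), b))), b)), b))  →  h(pair(h(h(pair(pair(b, b), b))), b))   [R6 at ε]
2. h(pair(h(h(pair(pair(b, b), b))), b))  →  h(h(pair(pair(b, b), b)))   [R6 at ε]
3. h(h(pair(pair(b, b), b)))  →  h(pair(b, b))   [R6 at 1]
4. h(pair(b, b))  →  b   [R6 at ε]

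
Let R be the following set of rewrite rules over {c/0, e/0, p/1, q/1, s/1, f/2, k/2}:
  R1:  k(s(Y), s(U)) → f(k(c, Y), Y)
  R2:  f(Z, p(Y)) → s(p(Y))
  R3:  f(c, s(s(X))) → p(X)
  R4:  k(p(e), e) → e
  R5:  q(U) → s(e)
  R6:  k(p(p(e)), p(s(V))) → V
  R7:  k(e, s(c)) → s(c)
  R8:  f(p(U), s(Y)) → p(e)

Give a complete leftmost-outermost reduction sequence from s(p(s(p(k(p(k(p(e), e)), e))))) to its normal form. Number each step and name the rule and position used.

s(p(s(p(e))))

1. s(p(s(p(k(p(k(p(e), e)), e)))))  →  s(p(s(p(k(p(e), e)))))   [R4 at 1.1.1.1.1.1]
2. s(p(s(p(k(p(e), e)))))  →  s(p(s(p(e))))   [R4 at 1.1.1.1]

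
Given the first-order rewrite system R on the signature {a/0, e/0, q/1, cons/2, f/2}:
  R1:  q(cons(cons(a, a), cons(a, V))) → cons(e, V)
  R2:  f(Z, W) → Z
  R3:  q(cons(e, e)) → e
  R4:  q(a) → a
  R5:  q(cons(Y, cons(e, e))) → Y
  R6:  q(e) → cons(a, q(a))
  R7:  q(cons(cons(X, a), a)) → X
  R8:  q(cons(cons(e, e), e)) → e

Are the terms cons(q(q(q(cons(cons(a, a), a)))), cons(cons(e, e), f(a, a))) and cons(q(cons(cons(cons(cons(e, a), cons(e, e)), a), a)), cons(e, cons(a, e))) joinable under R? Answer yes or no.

no — NF(t₁) = cons(a, cons(cons(e, e), a)), NF(t₂) = cons(cons(cons(e, a), cons(e, e)), cons(e, cons(a, e)))

Reduce t₁ = cons(q(q(q(cons(cons(a, a), a)))), cons(cons(e, e), f(a, a))):
1. cons(q(q(q(cons(cons(a, a), a)))), cons(cons(e, e), f(a, a)))  →  cons(q(q(a)), cons(cons(e, e), f(a, a)))   [R7 at 1.1.1]
2. cons(q(q(a)), cons(cons(e, e), f(a, a)))  →  cons(q(a), cons(cons(e, e), f(a, a)))   [R4 at 1.1]
3. cons(q(a), cons(cons(e, e), f(a, a)))  →  cons(a, cons(cons(e, e), f(a, a)))   [R4 at 1]
4. cons(a, cons(cons(e, e), f(a, a)))  →  cons(a, cons(cons(e, e), a))   [R2 at 2.2]

Reduce t₂ = cons(q(cons(cons(cons(cons(e, a), cons(e, e)), a), a)), cons(e, cons(a, e))):
1. cons(q(cons(cons(cons(cons(e, a), cons(e, e)), a), a)), cons(e, cons(a, e)))  →  cons(cons(cons(e, a), cons(e, e)), cons(e, cons(a, e)))   [R7 at 1]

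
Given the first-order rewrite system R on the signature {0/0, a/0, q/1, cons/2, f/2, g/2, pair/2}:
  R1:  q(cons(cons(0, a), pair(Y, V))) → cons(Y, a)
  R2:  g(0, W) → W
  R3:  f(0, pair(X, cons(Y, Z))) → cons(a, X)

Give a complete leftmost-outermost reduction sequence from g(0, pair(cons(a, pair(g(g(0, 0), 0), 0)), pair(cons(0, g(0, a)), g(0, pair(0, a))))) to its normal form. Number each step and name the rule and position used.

1. g(0, pair(cons(a, pair(g(g(0, 0), 0), 0)), pair(cons(0, g(0, a)), g(0, pair(0, a)))))  →  pair(cons(a, pair(g(g(0, 0), 0), 0)), pair(cons(0, g(0, a)), g(0, pair(0, a))))   [R2 at ε]
2. pair(cons(a, pair(g(g(0, 0), 0), 0)), pair(cons(0, g(0, a)), g(0, pair(0, a))))  →  pair(cons(a, pair(g(0, 0), 0)), pair(cons(0, g(0, a)), g(0, pair(0, a))))   [R2 at 1.2.1.1]
3. pair(cons(a, pair(g(0, 0), 0)), pair(cons(0, g(0, a)), g(0, pair(0, a))))  →  pair(cons(a, pair(0, 0)), pair(cons(0, g(0, a)), g(0, pair(0, a))))   [R2 at 1.2.1]
4. pair(cons(a, pair(0, 0)), pair(cons(0, g(0, a)), g(0, pair(0, a))))  →  pair(cons(a, pair(0, 0)), pair(cons(0, a), g(0, pair(0, a))))   [R2 at 2.1.2]
5. pair(cons(a, pair(0, 0)), pair(cons(0, a), g(0, pair(0, a))))  →  pair(cons(a, pair(0, 0)), pair(cons(0, a), pair(0, a)))   [R2 at 2.2]

pair(cons(a, pair(0, 0)), pair(cons(0, a), pair(0, a)))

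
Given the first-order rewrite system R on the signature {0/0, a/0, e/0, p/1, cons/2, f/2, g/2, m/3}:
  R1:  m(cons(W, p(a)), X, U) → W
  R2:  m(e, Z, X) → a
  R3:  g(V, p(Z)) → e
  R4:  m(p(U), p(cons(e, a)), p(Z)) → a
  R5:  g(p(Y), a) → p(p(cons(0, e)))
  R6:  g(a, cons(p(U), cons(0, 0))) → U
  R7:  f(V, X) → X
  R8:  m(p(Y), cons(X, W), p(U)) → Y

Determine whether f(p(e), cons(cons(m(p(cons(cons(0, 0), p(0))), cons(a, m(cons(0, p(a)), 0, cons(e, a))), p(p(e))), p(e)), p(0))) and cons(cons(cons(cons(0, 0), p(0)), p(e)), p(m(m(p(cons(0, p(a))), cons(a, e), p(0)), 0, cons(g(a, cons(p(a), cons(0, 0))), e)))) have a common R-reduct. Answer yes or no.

Reduce t₁ = f(p(e), cons(cons(m(p(cons(cons(0, 0), p(0))), cons(a, m(cons(0, p(a)), 0, cons(e, a))), p(p(e))), p(e)), p(0))):
1. f(p(e), cons(cons(m(p(cons(cons(0, 0), p(0))), cons(a, m(cons(0, p(a)), 0, cons(e, a))), p(p(e))), p(e)), p(0)))  →  cons(cons(m(p(cons(cons(0, 0), p(0))), cons(a, m(cons(0, p(a)), 0, cons(e, a))), p(p(e))), p(e)), p(0))   [R7 at ε]
2. cons(cons(m(p(cons(cons(0, 0), p(0))), cons(a, m(cons(0, p(a)), 0, cons(e, a))), p(p(e))), p(e)), p(0))  →  cons(cons(cons(cons(0, 0), p(0)), p(e)), p(0))   [R8 at 1.1]

Reduce t₂ = cons(cons(cons(cons(0, 0), p(0)), p(e)), p(m(m(p(cons(0, p(a))), cons(a, e), p(0)), 0, cons(g(a, cons(p(a), cons(0, 0))), e)))):
1. cons(cons(cons(cons(0, 0), p(0)), p(e)), p(m(m(p(cons(0, p(a))), cons(a, e), p(0)), 0, cons(g(a, cons(p(a), cons(0, 0))), e))))  →  cons(cons(cons(cons(0, 0), p(0)), p(e)), p(m(cons(0, p(a)), 0, cons(g(a, cons(p(a), cons(0, 0))), e))))   [R8 at 2.1.1]
2. cons(cons(cons(cons(0, 0), p(0)), p(e)), p(m(cons(0, p(a)), 0, cons(g(a, cons(p(a), cons(0, 0))), e))))  →  cons(cons(cons(cons(0, 0), p(0)), p(e)), p(0))   [R1 at 2.1]

yes — NF(t₁) = cons(cons(cons(cons(0, 0), p(0)), p(e)), p(0)), NF(t₂) = cons(cons(cons(cons(0, 0), p(0)), p(e)), p(0))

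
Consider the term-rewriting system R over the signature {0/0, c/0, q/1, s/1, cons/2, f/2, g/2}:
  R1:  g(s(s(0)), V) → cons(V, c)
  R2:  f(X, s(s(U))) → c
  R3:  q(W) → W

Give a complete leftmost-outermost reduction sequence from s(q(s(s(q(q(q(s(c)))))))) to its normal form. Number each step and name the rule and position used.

1. s(q(s(s(q(q(q(s(c))))))))  →  s(s(s(q(q(q(s(c)))))))   [R3 at 1]
2. s(s(s(q(q(q(s(c)))))))  →  s(s(s(q(q(s(c))))))   [R3 at 1.1.1]
3. s(s(s(q(q(s(c))))))  →  s(s(s(q(s(c)))))   [R3 at 1.1.1]
4. s(s(s(q(s(c)))))  →  s(s(s(s(c))))   [R3 at 1.1.1]

s(s(s(s(c))))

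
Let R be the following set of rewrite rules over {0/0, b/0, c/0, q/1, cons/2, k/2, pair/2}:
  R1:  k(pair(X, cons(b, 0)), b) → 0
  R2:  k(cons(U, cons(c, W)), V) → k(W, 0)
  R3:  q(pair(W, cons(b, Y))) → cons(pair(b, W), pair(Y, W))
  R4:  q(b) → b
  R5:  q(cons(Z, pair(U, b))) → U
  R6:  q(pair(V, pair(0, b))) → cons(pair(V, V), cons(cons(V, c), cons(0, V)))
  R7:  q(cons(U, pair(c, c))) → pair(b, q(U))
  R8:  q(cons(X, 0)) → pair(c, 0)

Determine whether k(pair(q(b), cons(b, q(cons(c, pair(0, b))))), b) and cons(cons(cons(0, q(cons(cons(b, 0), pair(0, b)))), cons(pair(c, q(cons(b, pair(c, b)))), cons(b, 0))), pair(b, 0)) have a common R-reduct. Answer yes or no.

Reduce t₁ = k(pair(q(b), cons(b, q(cons(c, pair(0, b))))), b):
1. k(pair(q(b), cons(b, q(cons(c, pair(0, b))))), b)  →  k(pair(b, cons(b, q(cons(c, pair(0, b))))), b)   [R4 at 1.1]
2. k(pair(b, cons(b, q(cons(c, pair(0, b))))), b)  →  k(pair(b, cons(b, 0)), b)   [R5 at 1.2.2]
3. k(pair(b, cons(b, 0)), b)  →  0   [R1 at ε]

Reduce t₂ = cons(cons(cons(0, q(cons(cons(b, 0), pair(0, b)))), cons(pair(c, q(cons(b, pair(c, b)))), cons(b, 0))), pair(b, 0)):
1. cons(cons(cons(0, q(cons(cons(b, 0), pair(0, b)))), cons(pair(c, q(cons(b, pair(c, b)))), cons(b, 0))), pair(b, 0))  →  cons(cons(cons(0, 0), cons(pair(c, q(cons(b, pair(c, b)))), cons(b, 0))), pair(b, 0))   [R5 at 1.1.2]
2. cons(cons(cons(0, 0), cons(pair(c, q(cons(b, pair(c, b)))), cons(b, 0))), pair(b, 0))  →  cons(cons(cons(0, 0), cons(pair(c, c), cons(b, 0))), pair(b, 0))   [R5 at 1.2.1.2]

no — NF(t₁) = 0, NF(t₂) = cons(cons(cons(0, 0), cons(pair(c, c), cons(b, 0))), pair(b, 0))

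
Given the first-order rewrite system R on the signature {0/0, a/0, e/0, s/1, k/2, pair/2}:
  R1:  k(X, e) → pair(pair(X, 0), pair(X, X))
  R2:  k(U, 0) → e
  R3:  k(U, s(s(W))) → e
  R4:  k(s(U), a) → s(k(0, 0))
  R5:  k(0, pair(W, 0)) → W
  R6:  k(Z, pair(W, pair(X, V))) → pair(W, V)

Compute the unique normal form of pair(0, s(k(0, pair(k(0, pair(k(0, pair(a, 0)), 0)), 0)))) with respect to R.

pair(0, s(a))

1. pair(0, s(k(0, pair(k(0, pair(k(0, pair(a, 0)), 0)), 0))))  →  pair(0, s(k(0, pair(k(0, pair(a, 0)), 0))))   [R5 at 2.1]
2. pair(0, s(k(0, pair(k(0, pair(a, 0)), 0))))  →  pair(0, s(k(0, pair(a, 0))))   [R5 at 2.1]
3. pair(0, s(k(0, pair(a, 0))))  →  pair(0, s(a))   [R5 at 2.1]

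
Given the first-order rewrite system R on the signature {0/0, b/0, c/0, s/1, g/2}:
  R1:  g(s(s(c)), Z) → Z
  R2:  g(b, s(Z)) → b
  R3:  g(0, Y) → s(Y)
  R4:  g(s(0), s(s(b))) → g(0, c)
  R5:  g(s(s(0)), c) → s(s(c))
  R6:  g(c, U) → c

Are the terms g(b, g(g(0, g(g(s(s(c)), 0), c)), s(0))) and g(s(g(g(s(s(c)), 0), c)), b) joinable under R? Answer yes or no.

Reduce t₁ = g(b, g(g(0, g(g(s(s(c)), 0), c)), s(0))):
1. g(b, g(g(0, g(g(s(s(c)), 0), c)), s(0)))  →  g(b, g(s(g(g(s(s(c)), 0), c)), s(0)))   [R3 at 2.1]
2. g(b, g(s(g(g(s(s(c)), 0), c)), s(0)))  →  g(b, g(s(g(0, c)), s(0)))   [R1 at 2.1.1.1]
3. g(b, g(s(g(0, c)), s(0)))  →  g(b, g(s(s(c)), s(0)))   [R3 at 2.1.1]
4. g(b, g(s(s(c)), s(0)))  →  g(b, s(0))   [R1 at 2]
5. g(b, s(0))  →  b   [R2 at ε]

Reduce t₂ = g(s(g(g(s(s(c)), 0), c)), b):
1. g(s(g(g(s(s(c)), 0), c)), b)  →  g(s(g(0, c)), b)   [R1 at 1.1.1]
2. g(s(g(0, c)), b)  →  g(s(s(c)), b)   [R3 at 1.1]
3. g(s(s(c)), b)  →  b   [R1 at ε]

yes — NF(t₁) = b, NF(t₂) = b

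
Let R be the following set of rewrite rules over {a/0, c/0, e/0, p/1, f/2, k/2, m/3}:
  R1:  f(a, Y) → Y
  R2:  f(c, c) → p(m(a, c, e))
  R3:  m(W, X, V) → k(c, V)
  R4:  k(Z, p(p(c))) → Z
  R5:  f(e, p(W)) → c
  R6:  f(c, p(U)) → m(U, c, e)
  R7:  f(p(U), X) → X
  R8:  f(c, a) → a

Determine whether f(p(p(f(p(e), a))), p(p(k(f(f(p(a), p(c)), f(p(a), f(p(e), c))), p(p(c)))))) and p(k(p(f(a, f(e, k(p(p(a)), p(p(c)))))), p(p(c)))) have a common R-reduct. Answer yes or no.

yes — NF(t₁) = p(p(c)), NF(t₂) = p(p(c))

Reduce t₁ = f(p(p(f(p(e), a))), p(p(k(f(f(p(a), p(c)), f(p(a), f(p(e), c))), p(p(c)))))):
1. f(p(p(f(p(e), a))), p(p(k(f(f(p(a), p(c)), f(p(a), f(p(e), c))), p(p(c))))))  →  p(p(k(f(f(p(a), p(c)), f(p(a), f(p(e), c))), p(p(c)))))   [R7 at ε]
2. p(p(k(f(f(p(a), p(c)), f(p(a), f(p(e), c))), p(p(c)))))  →  p(p(f(f(p(a), p(c)), f(p(a), f(p(e), c)))))   [R4 at 1.1]
3. p(p(f(f(p(a), p(c)), f(p(a), f(p(e), c)))))  →  p(p(f(p(c), f(p(a), f(p(e), c)))))   [R7 at 1.1.1]
4. p(p(f(p(c), f(p(a), f(p(e), c)))))  →  p(p(f(p(a), f(p(e), c))))   [R7 at 1.1]
5. p(p(f(p(a), f(p(e), c))))  →  p(p(f(p(e), c)))   [R7 at 1.1]
6. p(p(f(p(e), c)))  →  p(p(c))   [R7 at 1.1]

Reduce t₂ = p(k(p(f(a, f(e, k(p(p(a)), p(p(c)))))), p(p(c)))):
1. p(k(p(f(a, f(e, k(p(p(a)), p(p(c)))))), p(p(c))))  →  p(p(f(a, f(e, k(p(p(a)), p(p(c)))))))   [R4 at 1]
2. p(p(f(a, f(e, k(p(p(a)), p(p(c)))))))  →  p(p(f(e, k(p(p(a)), p(p(c))))))   [R1 at 1.1]
3. p(p(f(e, k(p(p(a)), p(p(c))))))  →  p(p(f(e, p(p(a)))))   [R4 at 1.1.2]
4. p(p(f(e, p(p(a)))))  →  p(p(c))   [R5 at 1.1]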